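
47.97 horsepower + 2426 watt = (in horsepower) 1 horsepower = 745.69987 W, so 47.97 horsepower = 47.97 * 745.69987 = 35771.223 W. 2426 watt = 2426 W. Sum: 35771.223 + 2426 = 38197.223 W. 1 horsepower = 745.69987 W, so 38197.223 W = 38197.223 / 745.69987 = 51.22332 horsepower ≈ 51.22 horsepower (4 s.f.). Final answer: 51.22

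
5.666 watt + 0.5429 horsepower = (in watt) 5.666 watt = 5.666 W. 1 horsepower = 745.69987 W, so 0.5429 horsepower = 0.5429 * 745.69987 = 404.84046 W. Sum: 5.666 + 404.84046 = 410.50646 W. 410.50646 W = 410.50646 watt ≈ 410.5 watt (4 s.f.). Final answer: 410.5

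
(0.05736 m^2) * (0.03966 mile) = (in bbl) 0.05736 m^2 is already in m^2. 1 mile = 1609.344 m, so 0.03966 mile = 0.03966 * 1609.344 = 63.826583 m. Combine: 0.05736 m^2 * 63.826583 m = 3.6610928 m^3. 1 bbl = 0.15898729 m^3, so 3.6610928 m^3 = 3.6610928 / 0.15898729 = 23.027581 bbl ≈ 23.03 bbl (4 s.f.). Final answer: 23.03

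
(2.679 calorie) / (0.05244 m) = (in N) 1 calorie = 4.184 J, so 2.679 calorie = 2.679 * 4.184 = 11.208936 J. 0.05244 m is already in m. Combine: 11.208936 J / 0.05244 m = 213.74783 N. Result: 213.74783 N ≈ 213.7 N (4 s.f.). Final answer: 213.7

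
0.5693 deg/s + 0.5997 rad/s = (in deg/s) 34.93. Check: 1 deg/s = 0.017453293 rad/s, so 0.5693 deg/s = 0.5693 * 0.017453293 = 0.0099361594 rad/s. 0.5997 rad/s is already in rad/s. Sum: 0.0099361594 + 0.5997 = 0.60963616 rad/s. 1 deg/s = 0.017453293 rad/s, so 0.60963616 rad/s = 0.60963616 / 0.017453293 = 34.929579 deg/s ≈ 34.93 deg/s (4 s.f.).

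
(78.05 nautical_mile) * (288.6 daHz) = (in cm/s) 4.172e+10. Check: 1 nautical_mile = 1852 m, so 78.05 nautical_mile = 78.05 * 1852 = 144548.6 m. 1 daHz = 10 Hz, so 288.6 daHz = 288.6 * 10 = 2886 Hz. Combine: 144548.6 m * 2886 Hz = 4.1716726e+08 m/s. 1 cm/s = 0.01 m/s, so 4.1716726e+08 m/s = 4.1716726e+08 / 0.01 = 4.1716726e+10 cm/s ≈ 4.172e+10 cm/s (4 s.f.).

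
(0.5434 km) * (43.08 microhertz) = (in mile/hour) 0.05237. Check: 1 km = 1000 m, so 0.5434 km = 0.5434 * 1000 = 543.4 m. 1 microhertz = 1e-06 Hz, so 43.08 microhertz = 43.08 * 1e-06 = 4.308e-05 Hz. Combine: 543.4 m * 4.308e-05 Hz = 0.023409672 m/s. 1 mile/hour = 0.44704 m/s, so 0.023409672 m/s = 0.023409672 / 0.44704 = 0.052365945 mile/hour ≈ 0.05237 mile/hour (4 s.f.).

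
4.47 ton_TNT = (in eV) 1.167e+29. Check: 1 ton_TNT = 4.184e+09 J, so 4.47 ton_TNT = 4.47 * 4.184e+09 = 1.870248e+10 J. 1 eV = 1.6021766e-19 J, so 1.870248e+10 J = 1.870248e+10 / 1.6021766e-19 = 1.167317e+29 eV ≈ 1.167e+29 eV (4 s.f.).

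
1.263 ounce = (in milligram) 1 ounce = 0.028349523 kg, so 1.263 ounce = 1.263 * 0.028349523 = 0.035805448 kg. 1 milligram = 1e-06 kg, so 0.035805448 kg = 0.035805448 / 1e-06 = 35805.448 milligram ≈ 3.581e+04 milligram (4 s.f.). Final answer: 3.581e+04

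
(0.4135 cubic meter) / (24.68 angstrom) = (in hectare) 0.4135 cubic meter = 0.4135 m^3. 1 angstrom = 1e-10 m, so 24.68 angstrom = 24.68 * 1e-10 = 2.468e-09 m. Combine: 0.4135 m^3 / 2.468e-09 m = 1.6754457e+08 m^2. 1 hectare = 10000 m^2, so 1.6754457e+08 m^2 = 1.6754457e+08 / 10000 = 16754.457 hectare ≈ 1.675e+04 hectare (4 s.f.). Final answer: 1.675e+04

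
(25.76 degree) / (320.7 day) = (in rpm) 1 degree = 0.017453293 rad, so 25.76 degree = 25.76 * 0.017453293 = 0.44959682 rad. 1 day = 86400 s, so 320.7 day = 320.7 * 86400 = 27708480 s. Combine: 0.44959682 rad / 27708480 s = 1.6225965e-08 rad/s. 1 rpm = 0.10471976 rad/s, so 1.6225965e-08 rad/s = 1.6225965e-08 / 0.10471976 = 1.5494655e-07 rpm ≈ 1.549e-07 rpm (4 s.f.). Final answer: 1.549e-07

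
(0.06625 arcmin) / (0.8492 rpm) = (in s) 1 arcmin = 0.00029088821 rad, so 0.06625 arcmin = 0.06625 * 0.00029088821 = 1.9271344e-05 rad. 1 rpm = 0.10471976 rad/s, so 0.8492 rpm = 0.8492 * 0.10471976 = 0.088928016 rad/s. Combine: 1.9271344e-05 rad / 0.088928016 rad/s = 0.00021670723 s. Result: 0.00021670723 s ≈ 0.0002167 s (4 s.f.). Final answer: 0.0002167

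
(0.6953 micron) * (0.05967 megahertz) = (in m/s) 1 micron = 1e-06 m, so 0.6953 micron = 0.6953 * 1e-06 = 6.953e-07 m. 1 megahertz = 1000000 Hz, so 0.05967 megahertz = 0.05967 * 1000000 = 59670 Hz. Combine: 6.953e-07 m * 59670 Hz = 0.041488551 m/s. Result: 0.041488551 m/s ≈ 0.04149 m/s (4 s.f.). Final answer: 0.04149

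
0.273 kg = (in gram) 273. Check: 1 gram = 0.001 kg, so 0.273 kg = 0.273 / 0.001 = 273 gram.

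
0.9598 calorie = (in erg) 4.016e+07. Check: 1 calorie = 4.184 J, so 0.9598 calorie = 0.9598 * 4.184 = 4.0158032 J. 1 erg = 1e-07 J, so 4.0158032 J = 4.0158032 / 1e-07 = 40158032 erg ≈ 4.016e+07 erg (4 s.f.).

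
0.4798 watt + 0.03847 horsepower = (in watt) 0.4798 watt = 0.4798 W. 1 horsepower = 745.69987 W, so 0.03847 horsepower = 0.03847 * 745.69987 = 28.687074 W. Sum: 0.4798 + 28.687074 = 29.166874 W. 29.166874 W = 29.166874 watt ≈ 29.17 watt (4 s.f.). Final answer: 29.17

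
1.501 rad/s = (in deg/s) 1 deg/s = 0.017453293 rad/s, so 1.501 rad/s = 1.501 / 0.017453293 = 86.000965 deg/s ≈ 86 deg/s (4 s.f.). Final answer: 86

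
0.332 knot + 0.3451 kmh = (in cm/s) 1 knot = 0.51444444 m/s, so 0.332 knot = 0.332 * 0.51444444 = 0.17079556 m/s. 1 kmh = 0.27777778 m/s, so 0.3451 kmh = 0.3451 * 0.27777778 = 0.095861111 m/s. Sum: 0.17079556 + 0.095861111 = 0.26665667 m/s. 1 cm/s = 0.01 m/s, so 0.26665667 m/s = 0.26665667 / 0.01 = 26.665667 cm/s ≈ 26.67 cm/s (4 s.f.). Final answer: 26.67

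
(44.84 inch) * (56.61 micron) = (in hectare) 6.448e-09. Check: 1 inch = 0.0254 m, so 44.84 inch = 44.84 * 0.0254 = 1.138936 m. 1 micron = 1e-06 m, so 56.61 micron = 56.61 * 1e-06 = 5.661e-05 m. Combine: 1.138936 m * 5.661e-05 m = 6.4475167e-05 m^2. 1 hectare = 10000 m^2, so 6.4475167e-05 m^2 = 6.4475167e-05 / 10000 = 6.4475167e-09 hectare ≈ 6.448e-09 hectare (4 s.f.).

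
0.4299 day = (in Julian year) 0.001177. Check: 1 day = 86400 s, so 0.4299 day = 0.4299 * 86400 = 37143.36 s. 1 Julian year = 31557600 s, so 37143.36 s = 37143.36 / 31557600 = 0.0011770021 Julian year ≈ 0.001177 Julian year (4 s.f.).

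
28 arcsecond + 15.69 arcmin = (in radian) 0.0047. Check: 1 arcsecond = 4.8481368e-06 rad, so 28 arcsecond = 28 * 4.8481368e-06 = 0.00013574783 rad. 1 arcmin = 0.00029088821 rad, so 15.69 arcmin = 15.69 * 0.00029088821 = 0.004564036 rad. Sum: 0.00013574783 + 0.004564036 = 0.0046997838 rad. 0.0046997838 rad = 0.0046997838 radian ≈ 0.0047 radian (4 s.f.).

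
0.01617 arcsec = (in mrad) 7.839e-05. Check: 1 arcsec = 4.8481368e-06 rad, so 0.01617 arcsec = 0.01617 * 4.8481368e-06 = 7.8394372e-08 rad. 1 mrad = 0.001 rad, so 7.8394372e-08 rad = 7.8394372e-08 / 0.001 = 7.8394372e-05 mrad ≈ 7.839e-05 mrad (4 s.f.).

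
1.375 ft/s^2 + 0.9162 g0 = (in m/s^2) 1 ft/s^2 = 0.3048 m/s^2, so 1.375 ft/s^2 = 1.375 * 0.3048 = 0.4191 m/s^2. 1 g0 = 9.80665 m/s^2, so 0.9162 g0 = 0.9162 * 9.80665 = 8.9848527 m/s^2. Sum: 0.4191 + 8.9848527 = 9.4039527 m/s^2. Result: 9.4039527 m/s^2 ≈ 9.404 m/s^2 (4 s.f.). Final answer: 9.404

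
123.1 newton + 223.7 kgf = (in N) 123.1 newton = 123.1 N. 1 kgf = 9.80665 N, so 223.7 kgf = 223.7 * 9.80665 = 2193.7476 N. Sum: 123.1 + 2193.7476 = 2316.8476 N. Result: 2316.8476 N ≈ 2317 N (4 s.f.). Final answer: 2317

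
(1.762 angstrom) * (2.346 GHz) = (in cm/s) 41.34. Check: 1 angstrom = 1e-10 m, so 1.762 angstrom = 1.762 * 1e-10 = 1.762e-10 m. 1 GHz = 1e+09 Hz, so 2.346 GHz = 2.346 * 1e+09 = 2.346e+09 Hz. Combine: 1.762e-10 m * 2.346e+09 Hz = 0.4133652 m/s. 1 cm/s = 0.01 m/s, so 0.4133652 m/s = 0.4133652 / 0.01 = 41.33652 cm/s ≈ 41.34 cm/s (4 s.f.).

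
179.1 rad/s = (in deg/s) 1.026e+04. Check: 1 deg/s = 0.017453293 rad/s, so 179.1 rad/s = 179.1 / 0.017453293 = 10261.674 deg/s ≈ 1.026e+04 deg/s (4 s.f.).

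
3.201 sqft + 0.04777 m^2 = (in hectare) 1 sqft = 0.09290304 m^2, so 3.201 sqft = 3.201 * 0.09290304 = 0.29738263 m^2. 0.04777 m^2 is already in m^2. Sum: 0.29738263 + 0.04777 = 0.34515263 m^2. 1 hectare = 10000 m^2, so 0.34515263 m^2 = 0.34515263 / 10000 = 3.4515263e-05 hectare ≈ 3.452e-05 hectare (4 s.f.). Final answer: 3.452e-05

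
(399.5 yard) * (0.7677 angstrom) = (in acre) 6.93e-12. Check: 1 yard = 0.9144 m, so 399.5 yard = 399.5 * 0.9144 = 365.3028 m. 1 angstrom = 1e-10 m, so 0.7677 angstrom = 0.7677 * 1e-10 = 7.677e-11 m. Combine: 365.3028 m * 7.677e-11 m = 2.8044296e-08 m^2. 1 acre = 4046.8564 m^2, so 2.8044296e-08 m^2 = 2.8044296e-08 / 4046.8564 = 6.9298965e-12 acre ≈ 6.93e-12 acre (4 s.f.).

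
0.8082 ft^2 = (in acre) 1.855e-05. Check: 1 ft^2 = 0.09290304 m^2, so 0.8082 ft^2 = 0.8082 * 0.09290304 = 0.075084237 m^2. 1 acre = 4046.8564 m^2, so 0.075084237 m^2 = 0.075084237 / 4046.8564 = 1.8553719e-05 acre ≈ 1.855e-05 acre (4 s.f.).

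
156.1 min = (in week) 0.01549. Check: 1 min = 60 s, so 156.1 min = 156.1 * 60 = 9366 s. 1 week = 604800 s, so 9366 s = 9366 / 604800 = 0.015486111 week ≈ 0.01549 week (4 s.f.).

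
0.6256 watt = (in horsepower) 0.0008389. Check: 0.6256 watt = 0.6256 W. 1 horsepower = 745.69987 W, so 0.6256 W = 0.6256 / 745.69987 = 0.00083894342 horsepower ≈ 0.0008389 horsepower (4 s.f.).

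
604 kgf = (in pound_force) 1332. Check: 1 kgf = 9.80665 N, so 604 kgf = 604 * 9.80665 = 5923.2166 N. 1 pound_force = 4.4482216 N, so 5923.2166 N = 5923.2166 / 4.4482216 = 1331.5921 pound_force ≈ 1332 pound_force (4 s.f.).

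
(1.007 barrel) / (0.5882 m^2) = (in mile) 0.0001691. Check: 1 barrel = 0.15898729 m^3, so 1.007 barrel = 1.007 * 0.15898729 = 0.16010021 m^3. 0.5882 m^2 is already in m^2. Combine: 0.16010021 m^3 / 0.5882 m^2 = 0.27218668 m. 1 mile = 1609.344 m, so 0.27218668 m = 0.27218668 / 1609.344 = 0.00016912896 mile ≈ 0.0001691 mile (4 s.f.).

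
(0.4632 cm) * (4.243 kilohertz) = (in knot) 38.2. Check: 1 cm = 0.01 m, so 0.4632 cm = 0.4632 * 0.01 = 0.004632 m. 1 kilohertz = 1000 Hz, so 4.243 kilohertz = 4.243 * 1000 = 4243 Hz. Combine: 0.004632 m * 4243 Hz = 19.653576 m/s. 1 knot = 0.51444444 m/s, so 19.653576 m/s = 19.653576 / 0.51444444 = 38.203495 knot ≈ 38.2 knot (4 s.f.).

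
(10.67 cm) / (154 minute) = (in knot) 2.245e-05. Check: 1 cm = 0.01 m, so 10.67 cm = 10.67 * 0.01 = 0.1067 m. 1 minute = 60 s, so 154 minute = 154 * 60 = 9240 s. Combine: 0.1067 m / 9240 s = 1.1547619e-05 m/s. 1 knot = 0.51444444 m/s, so 1.1547619e-05 m/s = 1.1547619e-05 / 0.51444444 = 2.2446776e-05 knot ≈ 2.245e-05 knot (4 s.f.).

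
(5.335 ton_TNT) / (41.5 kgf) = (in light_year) 5.797e-09. Check: 1 ton_TNT = 4.184e+09 J, so 5.335 ton_TNT = 5.335 * 4.184e+09 = 2.232164e+10 J. 1 kgf = 9.80665 N, so 41.5 kgf = 41.5 * 9.80665 = 406.97597 N. Combine: 2.232164e+10 J / 406.97597 N = 54847562 m. 1 light_year = 9.4607305e+15 m, so 54847562 m = 54847562 / 9.4607305e+15 = 5.7973919e-09 light_year ≈ 5.797e-09 light_year (4 s.f.).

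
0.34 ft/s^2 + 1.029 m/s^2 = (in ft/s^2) 1 ft/s^2 = 0.3048 m/s^2, so 0.34 ft/s^2 = 0.34 * 0.3048 = 0.103632 m/s^2. 1.029 m/s^2 is already in m/s^2. Sum: 0.103632 + 1.029 = 1.132632 m/s^2. 1 ft/s^2 = 0.3048 m/s^2, so 1.132632 m/s^2 = 1.132632 / 0.3048 = 3.7159843 ft/s^2 ≈ 3.716 ft/s^2 (4 s.f.). Final answer: 3.716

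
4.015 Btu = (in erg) 1 Btu = 1055.0559 J, so 4.015 Btu = 4.015 * 1055.0559 = 4236.0492 J. 1 erg = 1e-07 J, so 4236.0492 J = 4236.0492 / 1e-07 = 4.2360492e+10 erg ≈ 4.236e+10 erg (4 s.f.). Final answer: 4.236e+10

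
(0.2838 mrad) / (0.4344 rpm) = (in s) 1 mrad = 0.001 rad, so 0.2838 mrad = 0.2838 * 0.001 = 0.0002838 rad. 1 rpm = 0.10471976 rad/s, so 0.4344 rpm = 0.4344 * 0.10471976 = 0.045490262 rad/s. Combine: 0.0002838 rad / 0.045490262 rad/s = 0.0062386979 s. Result: 0.0062386979 s ≈ 0.006239 s (4 s.f.). Final answer: 0.006239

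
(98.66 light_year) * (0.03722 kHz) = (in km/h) 1.251e+20. Check: 1 light_year = 9.4607305e+15 m, so 98.66 light_year = 98.66 * 9.4607305e+15 = 9.3339567e+17 m. 1 kHz = 1000 Hz, so 0.03722 kHz = 0.03722 * 1000 = 37.22 Hz. Combine: 9.3339567e+17 m * 37.22 Hz = 3.4740987e+19 m/s. 1 km/h = 0.27777778 m/s, so 3.4740987e+19 m/s = 3.4740987e+19 / 0.27777778 = 1.2506755e+20 km/h ≈ 1.251e+20 km/h (4 s.f.).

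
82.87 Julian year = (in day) 3.027e+04. Check: 1 Julian year = 31557600 s, so 82.87 Julian year = 82.87 * 31557600 = 2.6151783e+09 s. 1 day = 86400 s, so 2.6151783e+09 s = 2.6151783e+09 / 86400 = 30268.268 day ≈ 3.027e+04 day (4 s.f.).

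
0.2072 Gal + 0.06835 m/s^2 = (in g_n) 1 Gal = 0.01 m/s^2, so 0.2072 Gal = 0.2072 * 0.01 = 0.002072 m/s^2. 0.06835 m/s^2 is already in m/s^2. Sum: 0.002072 + 0.06835 = 0.070422 m/s^2. 1 g_n = 9.80665 m/s^2, so 0.070422 m/s^2 = 0.070422 / 9.80665 = 0.0071810455 g_n ≈ 0.007181 g_n (4 s.f.). Final answer: 0.007181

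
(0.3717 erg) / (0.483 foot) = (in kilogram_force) 2.575e-08. Check: 1 erg = 1e-07 J, so 0.3717 erg = 0.3717 * 1e-07 = 3.717e-08 J. 1 foot = 0.3048 m, so 0.483 foot = 0.483 * 0.3048 = 0.1472184 m. Combine: 3.717e-08 J / 0.1472184 m = 2.5248203e-07 N. 1 kilogram_force = 9.80665 N, so 2.5248203e-07 N = 2.5248203e-07 / 9.80665 = 2.5746002e-08 kilogram_force ≈ 2.575e-08 kilogram_force (4 s.f.).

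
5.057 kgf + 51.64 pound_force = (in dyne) 2.793e+07. Check: 1 kgf = 9.80665 N, so 5.057 kgf = 5.057 * 9.80665 = 49.592229 N. 1 pound_force = 4.4482216 N, so 51.64 pound_force = 51.64 * 4.4482216 = 229.70616 N. Sum: 49.592229 + 229.70616 = 279.29839 N. 1 dyne = 1e-05 N, so 279.29839 N = 279.29839 / 1e-05 = 27929839 dyne ≈ 2.793e+07 dyne (4 s.f.).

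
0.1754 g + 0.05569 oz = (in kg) 0.001754. Check: 1 g = 0.001 kg, so 0.1754 g = 0.1754 * 0.001 = 0.0001754 kg. 1 oz = 0.028349523 kg, so 0.05569 oz = 0.05569 * 0.028349523 = 0.0015787849 kg. Sum: 0.0001754 + 0.0015787849 = 0.0017541849 kg. Result: 0.0017541849 kg ≈ 0.001754 kg (4 s.f.).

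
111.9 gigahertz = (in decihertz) 1 gigahertz = 1e+09 Hz, so 111.9 gigahertz = 111.9 * 1e+09 = 1.119e+11 Hz. 1 decihertz = 0.1 Hz, so 1.119e+11 Hz = 1.119e+11 / 0.1 = 1.119e+12 decihertz. Final answer: 1.119e+12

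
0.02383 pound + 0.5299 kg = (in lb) 1 pound = 0.45359237 kg, so 0.02383 pound = 0.02383 * 0.45359237 = 0.010809106 kg. 0.5299 kg is already in kg. Sum: 0.010809106 + 0.5299 = 0.54070911 kg. 1 lb = 0.45359237 kg, so 0.54070911 kg = 0.54070911 / 0.45359237 = 1.1920595 lb ≈ 1.192 lb (4 s.f.). Final answer: 1.192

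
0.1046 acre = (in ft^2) 1 acre = 4046.8564 m^2, so 0.1046 acre = 0.1046 * 4046.8564 = 423.30118 m^2. 1 ft^2 = 0.09290304 m^2, so 423.30118 m^2 = 423.30118 / 0.09290304 = 4556.376 ft^2 ≈ 4556 ft^2 (4 s.f.). Final answer: 4556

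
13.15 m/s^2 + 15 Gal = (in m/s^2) 13.3. Check: 13.15 m/s^2 is already in m/s^2. 1 Gal = 0.01 m/s^2, so 15 Gal = 15 * 0.01 = 0.15 m/s^2. Sum: 13.15 + 0.15 = 13.3 m/s^2. Result: 13.3 m/s^2.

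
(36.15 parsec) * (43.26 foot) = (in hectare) 1.471e+15. Check: 1 parsec = 3.0856776e+16 m, so 36.15 parsec = 36.15 * 3.0856776e+16 = 1.1154724e+18 m. 1 foot = 0.3048 m, so 43.26 foot = 43.26 * 0.3048 = 13.185648 m. Combine: 1.1154724e+18 m * 13.185648 m = 1.4708227e+19 m^2. 1 hectare = 10000 m^2, so 1.4708227e+19 m^2 = 1.4708227e+19 / 10000 = 1.4708227e+15 hectare ≈ 1.471e+15 hectare (4 s.f.).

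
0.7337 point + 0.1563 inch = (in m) 0.004229. Check: 1 point = 0.00035277778 m, so 0.7337 point = 0.7337 * 0.00035277778 = 0.00025883306 m. 1 inch = 0.0254 m, so 0.1563 inch = 0.1563 * 0.0254 = 0.00397002 m. Sum: 0.00025883306 + 0.00397002 = 0.0042288531 m. Result: 0.0042288531 m ≈ 0.004229 m (4 s.f.).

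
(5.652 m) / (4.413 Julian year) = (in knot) 7.889e-08. Check: 5.652 m is already in m. 1 Julian year = 31557600 s, so 4.413 Julian year = 4.413 * 31557600 = 1.3926369e+08 s. Combine: 5.652 m / 1.3926369e+08 s = 4.0584879e-08 m/s. 1 knot = 0.51444444 m/s, so 4.0584879e-08 m/s = 4.0584879e-08 / 0.51444444 = 7.8890694e-08 knot ≈ 7.889e-08 knot (4 s.f.).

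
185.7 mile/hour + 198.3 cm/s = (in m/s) 85. Check: 1 mile/hour = 0.44704 m/s, so 185.7 mile/hour = 185.7 * 0.44704 = 83.015328 m/s. 1 cm/s = 0.01 m/s, so 198.3 cm/s = 198.3 * 0.01 = 1.983 m/s. Sum: 83.015328 + 1.983 = 84.998328 m/s. Result: 84.998328 m/s ≈ 85 m/s (4 s.f.).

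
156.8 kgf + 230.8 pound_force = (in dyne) 1 kgf = 9.80665 N, so 156.8 kgf = 156.8 * 9.80665 = 1537.6827 N. 1 pound_force = 4.4482216 N, so 230.8 pound_force = 230.8 * 4.4482216 = 1026.6495 N. Sum: 1537.6827 + 1026.6495 = 2564.3323 N. 1 dyne = 1e-05 N, so 2564.3323 N = 2564.3323 / 1e-05 = 2.5643323e+08 dyne ≈ 2.564e+08 dyne (4 s.f.). Final answer: 2.564e+08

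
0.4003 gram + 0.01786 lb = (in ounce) 0.2999. Check: 1 gram = 0.001 kg, so 0.4003 gram = 0.4003 * 0.001 = 0.0004003 kg. 1 lb = 0.45359237 kg, so 0.01786 lb = 0.01786 * 0.45359237 = 0.0081011597 kg. Sum: 0.0004003 + 0.0081011597 = 0.0085014597 kg. 1 ounce = 0.028349523 kg, so 0.0085014597 kg = 0.0085014597 / 0.028349523 = 0.29988017 ounce ≈ 0.2999 ounce (4 s.f.).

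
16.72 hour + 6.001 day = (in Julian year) 0.01834. Check: 1 hour = 3600 s, so 16.72 hour = 16.72 * 3600 = 60192 s. 1 day = 86400 s, so 6.001 day = 6.001 * 86400 = 518486.4 s. Sum: 60192 + 518486.4 = 578678.4 s. 1 Julian year = 31557600 s, so 578678.4 s = 578678.4 / 31557600 = 0.018337212 Julian year ≈ 0.01834 Julian year (4 s.f.).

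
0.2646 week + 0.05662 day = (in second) 1 week = 604800 s, so 0.2646 week = 0.2646 * 604800 = 160030.08 s. 1 day = 86400 s, so 0.05662 day = 0.05662 * 86400 = 4891.968 s. Sum: 160030.08 + 4891.968 = 164922.05 s. 164922.05 s = 164922.05 second ≈ 1.649e+05 second (4 s.f.). Final answer: 1.649e+05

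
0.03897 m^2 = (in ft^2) 0.4195. Check: 1 ft^2 = 0.09290304 m^2, so 0.03897 m^2 = 0.03897 / 0.09290304 = 0.41946959 ft^2 ≈ 0.4195 ft^2 (4 s.f.).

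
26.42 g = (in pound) 0.05825. Check: 1 g = 0.001 kg, so 26.42 g = 26.42 * 0.001 = 0.02642 kg. 1 pound = 0.45359237 kg, so 0.02642 kg = 0.02642 / 0.45359237 = 0.05824613 pound ≈ 0.05825 pound (4 s.f.).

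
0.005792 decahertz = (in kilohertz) 5.792e-05. Check: 1 decahertz = 10 Hz, so 0.005792 decahertz = 0.005792 * 10 = 0.05792 Hz. 1 kilohertz = 1000 Hz, so 0.05792 Hz = 0.05792 / 1000 = 5.792e-05 kilohertz.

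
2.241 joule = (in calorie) 2.241 joule = 2.241 J. 1 calorie = 4.184 J, so 2.241 J = 2.241 / 4.184 = 0.53561185 calorie ≈ 0.5356 calorie (4 s.f.). Final answer: 0.5356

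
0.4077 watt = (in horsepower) 0.4077 watt = 0.4077 W. 1 horsepower = 745.69987 W, so 0.4077 W = 0.4077 / 745.69987 = 0.00054673471 horsepower ≈ 0.0005467 horsepower (4 s.f.). Final answer: 0.0005467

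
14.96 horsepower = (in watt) 1 horsepower = 745.69987 W, so 14.96 horsepower = 14.96 * 745.69987 = 11155.67 W. 11155.67 W = 11155.67 watt ≈ 1.116e+04 watt (4 s.f.). Final answer: 1.116e+04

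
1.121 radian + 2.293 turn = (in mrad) 1.553e+04. Check: 1.121 radian = 1.121 rad. 1 turn = 6.2831853 rad, so 2.293 turn = 2.293 * 6.2831853 = 14.407344 rad. Sum: 1.121 + 14.407344 = 15.528344 rad. 1 mrad = 0.001 rad, so 15.528344 rad = 15.528344 / 0.001 = 15528.344 mrad ≈ 1.553e+04 mrad (4 s.f.).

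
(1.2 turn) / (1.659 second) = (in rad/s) 4.545. Check: 1 turn = 6.2831853 rad, so 1.2 turn = 1.2 * 6.2831853 = 7.5398224 rad. 1.659 second = 1.659 s. Combine: 7.5398224 rad / 1.659 s = 4.5447995 rad/s. Result: 4.5447995 rad/s ≈ 4.545 rad/s (4 s.f.).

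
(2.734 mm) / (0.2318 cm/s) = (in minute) 0.01966. Check: 1 mm = 0.001 m, so 2.734 mm = 2.734 * 0.001 = 0.002734 m. 1 cm/s = 0.01 m/s, so 0.2318 cm/s = 0.2318 * 0.01 = 0.002318 m/s. Combine: 0.002734 m / 0.002318 m/s = 1.1794651 s. 1 minute = 60 s, so 1.1794651 s = 1.1794651 / 60 = 0.019657751 minute ≈ 0.01966 minute (4 s.f.).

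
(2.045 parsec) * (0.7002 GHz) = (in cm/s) 4.418e+27. Check: 1 parsec = 3.0856776e+16 m, so 2.045 parsec = 2.045 * 3.0856776e+16 = 6.3102107e+16 m. 1 GHz = 1e+09 Hz, so 0.7002 GHz = 0.7002 * 1e+09 = 7.002e+08 Hz. Combine: 6.3102107e+16 m * 7.002e+08 Hz = 4.4184095e+25 m/s. 1 cm/s = 0.01 m/s, so 4.4184095e+25 m/s = 4.4184095e+25 / 0.01 = 4.4184095e+27 cm/s ≈ 4.418e+27 cm/s (4 s.f.).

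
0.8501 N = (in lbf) 0.1911. Check: 1 lbf = 4.4482216 N, so 0.8501 N = 0.8501 / 4.4482216 = 0.19111008 lbf ≈ 0.1911 lbf (4 s.f.).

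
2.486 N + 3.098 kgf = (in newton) 32.87. Check: 2.486 N is already in N. 1 kgf = 9.80665 N, so 3.098 kgf = 3.098 * 9.80665 = 30.381002 N. Sum: 2.486 + 30.381002 = 32.867002 N. 32.867002 N = 32.867002 newton ≈ 32.87 newton (4 s.f.).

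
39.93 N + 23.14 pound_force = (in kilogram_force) 39.93 N is already in N. 1 pound_force = 4.4482216 N, so 23.14 pound_force = 23.14 * 4.4482216 = 102.93185 N. Sum: 39.93 + 102.93185 = 142.86185 N. 1 kilogram_force = 9.80665 N, so 142.86185 N = 142.86185 / 9.80665 = 14.567854 kilogram_force ≈ 14.57 kilogram_force (4 s.f.). Final answer: 14.57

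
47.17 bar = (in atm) 46.55. Check: 1 bar = 100000 Pa, so 47.17 bar = 47.17 * 100000 = 4717000 Pa. 1 atm = 101325 Pa, so 4717000 Pa = 4717000 / 101325 = 46.55317 atm ≈ 46.55 atm (4 s.f.).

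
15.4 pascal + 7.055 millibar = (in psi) 15.4 pascal = 15.4 Pa. 1 millibar = 100 Pa, so 7.055 millibar = 7.055 * 100 = 705.5 Pa. Sum: 15.4 + 705.5 = 720.9 Pa. 1 psi = 6894.7573 Pa, so 720.9 Pa = 720.9 / 6894.7573 = 0.10455771 psi ≈ 0.1046 psi (4 s.f.). Final answer: 0.1046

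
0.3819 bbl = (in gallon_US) 1 bbl = 0.15898729 m^3, so 0.3819 bbl = 0.3819 * 0.15898729 = 0.060717248 m^3. 1 gallon_US = 0.0037854118 m^3, so 0.060717248 m^3 = 0.060717248 / 0.0037854118 = 16.0398 gallon_US ≈ 16.04 gallon_US (4 s.f.). Final answer: 16.04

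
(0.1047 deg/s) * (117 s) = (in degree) 1 deg/s = 0.017453293 rad/s, so 0.1047 deg/s = 0.1047 * 0.017453293 = 0.0018273597 rad/s. 117 s is already in s. Combine: 0.0018273597 rad/s * 117 s = 0.21380109 rad. 1 degree = 0.017453293 rad, so 0.21380109 rad = 0.21380109 / 0.017453293 = 12.2499 degree ≈ 12.25 degree (4 s.f.). Final answer: 12.25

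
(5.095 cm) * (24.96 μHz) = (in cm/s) 1 cm = 0.01 m, so 5.095 cm = 5.095 * 0.01 = 0.05095 m. 1 μHz = 1e-06 Hz, so 24.96 μHz = 24.96 * 1e-06 = 2.496e-05 Hz. Combine: 0.05095 m * 2.496e-05 Hz = 1.271712e-06 m/s. 1 cm/s = 0.01 m/s, so 1.271712e-06 m/s = 1.271712e-06 / 0.01 = 0.0001271712 cm/s ≈ 0.0001272 cm/s (4 s.f.). Final answer: 0.0001272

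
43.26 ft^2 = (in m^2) 4.019. Check: 1 ft^2 = 0.09290304 m^2, so 43.26 ft^2 = 43.26 * 0.09290304 = 4.0189855 m^2. Result: 4.0189855 m^2 ≈ 4.019 m^2 (4 s.f.).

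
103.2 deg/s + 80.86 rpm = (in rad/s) 1 deg/s = 0.017453293 rad/s, so 103.2 deg/s = 103.2 * 0.017453293 = 1.8011798 rad/s. 1 rpm = 0.10471976 rad/s, so 80.86 rpm = 80.86 * 0.10471976 = 8.4676394 rad/s. Sum: 1.8011798 + 8.4676394 = 10.268819 rad/s. Result: 10.268819 rad/s ≈ 10.27 rad/s (4 s.f.). Final answer: 10.27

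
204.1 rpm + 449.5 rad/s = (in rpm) 1 rpm = 0.10471976 rad/s, so 204.1 rpm = 204.1 * 0.10471976 = 21.373302 rad/s. 449.5 rad/s is already in rad/s. Sum: 21.373302 + 449.5 = 470.8733 rad/s. 1 rpm = 0.10471976 rad/s, so 470.8733 rad/s = 470.8733 / 0.10471976 = 4496.5088 rpm ≈ 4497 rpm (4 s.f.). Final answer: 4497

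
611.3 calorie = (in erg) 1 calorie = 4.184 J, so 611.3 calorie = 611.3 * 4.184 = 2557.6792 J. 1 erg = 1e-07 J, so 2557.6792 J = 2557.6792 / 1e-07 = 2.5576792e+10 erg ≈ 2.558e+10 erg (4 s.f.). Final answer: 2.558e+10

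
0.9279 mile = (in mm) 1.493e+06. Check: 1 mile = 1609.344 m, so 0.9279 mile = 0.9279 * 1609.344 = 1493.3103 m. 1 mm = 0.001 m, so 1493.3103 m = 1493.3103 / 0.001 = 1493310.3 mm ≈ 1.493e+06 mm (4 s.f.).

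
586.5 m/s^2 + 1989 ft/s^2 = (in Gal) 1.193e+05. Check: 586.5 m/s^2 is already in m/s^2. 1 ft/s^2 = 0.3048 m/s^2, so 1989 ft/s^2 = 1989 * 0.3048 = 606.2472 m/s^2. Sum: 586.5 + 606.2472 = 1192.7472 m/s^2. 1 Gal = 0.01 m/s^2, so 1192.7472 m/s^2 = 1192.7472 / 0.01 = 119274.72 Gal ≈ 1.193e+05 Gal (4 s.f.).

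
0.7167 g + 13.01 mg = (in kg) 0.0007297. Check: 1 g = 0.001 kg, so 0.7167 g = 0.7167 * 0.001 = 0.0007167 kg. 1 mg = 1e-06 kg, so 13.01 mg = 13.01 * 1e-06 = 1.301e-05 kg. Sum: 0.0007167 + 1.301e-05 = 0.00072971 kg. Result: 0.00072971 kg ≈ 0.0007297 kg (4 s.f.).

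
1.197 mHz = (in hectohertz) 1 mHz = 0.001 Hz, so 1.197 mHz = 1.197 * 0.001 = 0.001197 Hz. 1 hectohertz = 100 Hz, so 0.001197 Hz = 0.001197 / 100 = 1.197e-05 hectohertz. Final answer: 1.197e-05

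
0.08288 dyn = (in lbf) 1 dyn = 1e-05 N, so 0.08288 dyn = 0.08288 * 1e-05 = 8.288e-07 N. 1 lbf = 4.4482216 N, so 8.288e-07 N = 8.288e-07 / 4.4482216 = 1.8632165e-07 lbf ≈ 1.863e-07 lbf (4 s.f.). Final answer: 1.863e-07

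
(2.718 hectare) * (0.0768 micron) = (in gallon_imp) 1 hectare = 10000 m^2, so 2.718 hectare = 2.718 * 10000 = 27180 m^2. 1 micron = 1e-06 m, so 0.0768 micron = 0.0768 * 1e-06 = 7.68e-08 m. Combine: 27180 m^2 * 7.68e-08 m = 0.002087424 m^3. 1 gallon_imp = 0.00454609 m^3, so 0.002087424 m^3 = 0.002087424 / 0.00454609 = 0.45916909 gallon_imp ≈ 0.4592 gallon_imp (4 s.f.). Final answer: 0.4592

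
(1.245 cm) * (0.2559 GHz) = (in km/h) 1.147e+07. Check: 1 cm = 0.01 m, so 1.245 cm = 1.245 * 0.01 = 0.01245 m. 1 GHz = 1e+09 Hz, so 0.2559 GHz = 0.2559 * 1e+09 = 2.559e+08 Hz. Combine: 0.01245 m * 2.559e+08 Hz = 3185955 m/s. 1 km/h = 0.27777778 m/s, so 3185955 m/s = 3185955 / 0.27777778 = 11469438 km/h ≈ 1.147e+07 km/h (4 s.f.).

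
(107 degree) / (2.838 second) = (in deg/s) 37.7. Check: 1 degree = 0.017453293 rad, so 107 degree = 107 * 0.017453293 = 1.8675023 rad. 2.838 second = 2.838 s. Combine: 1.8675023 rad / 2.838 s = 0.65803464 rad/s. 1 deg/s = 0.017453293 rad/s, so 0.65803464 rad/s = 0.65803464 / 0.017453293 = 37.702607 deg/s ≈ 37.7 deg/s (4 s.f.).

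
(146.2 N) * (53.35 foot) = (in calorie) 146.2 N is already in N. 1 foot = 0.3048 m, so 53.35 foot = 53.35 * 0.3048 = 16.26108 m. Combine: 146.2 N * 16.26108 m = 2377.3699 J. 1 calorie = 4.184 J, so 2377.3699 J = 2377.3699 / 4.184 = 568.20504 calorie ≈ 568.2 calorie (4 s.f.). Final answer: 568.2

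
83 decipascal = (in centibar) 0.0083. Check: 1 decipascal = 0.1 Pa, so 83 decipascal = 83 * 0.1 = 8.3 Pa. 1 centibar = 1000 Pa, so 8.3 Pa = 8.3 / 1000 = 0.0083 centibar.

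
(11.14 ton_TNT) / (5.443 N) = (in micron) 1 ton_TNT = 4.184e+09 J, so 11.14 ton_TNT = 11.14 * 4.184e+09 = 4.660976e+10 J. 5.443 N is already in N. Combine: 4.660976e+10 J / 5.443 N = 8.5632482e+09 m. 1 micron = 1e-06 m, so 8.5632482e+09 m = 8.5632482e+09 / 1e-06 = 8.5632482e+15 micron ≈ 8.563e+15 micron (4 s.f.). Final answer: 8.563e+15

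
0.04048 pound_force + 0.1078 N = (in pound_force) 1 pound_force = 4.4482216 N, so 0.04048 pound_force = 0.04048 * 4.4482216 = 0.18006401 N. 0.1078 N is already in N. Sum: 0.18006401 + 0.1078 = 0.28786401 N. 1 pound_force = 4.4482216 N, so 0.28786401 N = 0.28786401 / 4.4482216 = 0.064714404 pound_force ≈ 0.06471 pound_force (4 s.f.). Final answer: 0.06471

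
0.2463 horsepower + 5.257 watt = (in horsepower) 1 horsepower = 745.69987 W, so 0.2463 horsepower = 0.2463 * 745.69987 = 183.66588 W. 5.257 watt = 5.257 W. Sum: 183.66588 + 5.257 = 188.92288 W. 1 horsepower = 745.69987 W, so 188.92288 W = 188.92288 / 745.69987 = 0.25334975 horsepower ≈ 0.2533 horsepower (4 s.f.). Final answer: 0.2533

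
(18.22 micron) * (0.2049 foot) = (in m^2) 1 micron = 1e-06 m, so 18.22 micron = 18.22 * 1e-06 = 1.822e-05 m. 1 foot = 0.3048 m, so 0.2049 foot = 0.2049 * 0.3048 = 0.06245352 m. Combine: 1.822e-05 m * 0.06245352 m = 1.1379031e-06 m^2. Result: 1.1379031e-06 m^2 ≈ 1.138e-06 m^2 (4 s.f.). Final answer: 1.138e-06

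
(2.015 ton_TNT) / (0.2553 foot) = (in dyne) 1.083e+16. Check: 1 ton_TNT = 4.184e+09 J, so 2.015 ton_TNT = 2.015 * 4.184e+09 = 8.43076e+09 J. 1 foot = 0.3048 m, so 0.2553 foot = 0.2553 * 0.3048 = 0.07781544 m. Combine: 8.43076e+09 J / 0.07781544 m = 1.0834302e+11 N. 1 dyne = 1e-05 N, so 1.0834302e+11 N = 1.0834302e+11 / 1e-05 = 1.0834302e+16 dyne ≈ 1.083e+16 dyne (4 s.f.).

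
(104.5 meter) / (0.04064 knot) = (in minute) 83.31. Check: 104.5 meter = 104.5 m. 1 knot = 0.51444444 m/s, so 0.04064 knot = 0.04064 * 0.51444444 = 0.020907022 m/s. Combine: 104.5 m / 0.020907022 m/s = 4998.3206 s. 1 minute = 60 s, so 4998.3206 s = 4998.3206 / 60 = 83.305343 minute ≈ 83.31 minute (4 s.f.).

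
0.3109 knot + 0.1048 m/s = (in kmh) 0.9531. Check: 1 knot = 0.51444444 m/s, so 0.3109 knot = 0.3109 * 0.51444444 = 0.15994078 m/s. 0.1048 m/s is already in m/s. Sum: 0.15994078 + 0.1048 = 0.26474078 m/s. 1 kmh = 0.27777778 m/s, so 0.26474078 m/s = 0.26474078 / 0.27777778 = 0.9530668 kmh ≈ 0.9531 kmh (4 s.f.).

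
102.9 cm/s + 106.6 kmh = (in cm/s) 3064. Check: 1 cm/s = 0.01 m/s, so 102.9 cm/s = 102.9 * 0.01 = 1.029 m/s. 1 kmh = 0.27777778 m/s, so 106.6 kmh = 106.6 * 0.27777778 = 29.611111 m/s. Sum: 1.029 + 29.611111 = 30.640111 m/s. 1 cm/s = 0.01 m/s, so 30.640111 m/s = 30.640111 / 0.01 = 3064.0111 cm/s ≈ 3064 cm/s (4 s.f.).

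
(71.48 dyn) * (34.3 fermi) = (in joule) 1 dyn = 1e-05 N, so 71.48 dyn = 71.48 * 1e-05 = 0.0007148 N. 1 fermi = 1e-15 m, so 34.3 fermi = 34.3 * 1e-15 = 3.43e-14 m. Combine: 0.0007148 N * 3.43e-14 m = 2.451764e-17 J. 2.451764e-17 J = 2.451764e-17 joule ≈ 2.452e-17 joule (4 s.f.). Final answer: 2.452e-17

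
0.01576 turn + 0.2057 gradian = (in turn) 1 turn = 6.2831853 rad, so 0.01576 turn = 0.01576 * 6.2831853 = 0.099023 rad. 1 gradian = 0.015707963 rad, so 0.2057 gradian = 0.2057 * 0.015707963 = 0.003231128 rad. Sum: 0.099023 + 0.003231128 = 0.10225413 rad. 1 turn = 6.2831853 rad, so 0.10225413 rad = 0.10225413 / 6.2831853 = 0.01627425 turn ≈ 0.01627 turn (4 s.f.). Final answer: 0.01627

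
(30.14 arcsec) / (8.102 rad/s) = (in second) 1 arcsec = 4.8481368e-06 rad, so 30.14 arcsec = 30.14 * 4.8481368e-06 = 0.00014612284 rad. 8.102 rad/s is already in rad/s. Combine: 0.00014612284 rad / 8.102 rad/s = 1.8035404e-05 s. 1.8035404e-05 s = 1.8035404e-05 second ≈ 1.804e-05 second (4 s.f.). Final answer: 1.804e-05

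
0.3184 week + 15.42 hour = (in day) 2.871. Check: 1 week = 604800 s, so 0.3184 week = 0.3184 * 604800 = 192568.32 s. 1 hour = 3600 s, so 15.42 hour = 15.42 * 3600 = 55512 s. Sum: 192568.32 + 55512 = 248080.32 s. 1 day = 86400 s, so 248080.32 s = 248080.32 / 86400 = 2.8713 day ≈ 2.871 day (4 s.f.).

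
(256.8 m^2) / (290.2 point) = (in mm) 256.8 m^2 is already in m^2. 1 point = 0.00035277778 m, so 290.2 point = 290.2 * 0.00035277778 = 0.10237611 m. Combine: 256.8 m^2 / 0.10237611 m = 2508.3977 m. 1 mm = 0.001 m, so 2508.3977 m = 2508.3977 / 0.001 = 2508397.7 mm ≈ 2.508e+06 mm (4 s.f.). Final answer: 2.508e+06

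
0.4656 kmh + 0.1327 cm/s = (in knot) 1 kmh = 0.27777778 m/s, so 0.4656 kmh = 0.4656 * 0.27777778 = 0.12933333 m/s. 1 cm/s = 0.01 m/s, so 0.1327 cm/s = 0.1327 * 0.01 = 0.001327 m/s. Sum: 0.12933333 + 0.001327 = 0.13066033 m/s. 1 knot = 0.51444444 m/s, so 0.13066033 m/s = 0.13066033 / 0.51444444 = 0.25398337 knot ≈ 0.254 knot (4 s.f.). Final answer: 0.254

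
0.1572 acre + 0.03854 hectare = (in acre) 1 acre = 4046.8564 m^2, so 0.1572 acre = 0.1572 * 4046.8564 = 636.16583 m^2. 1 hectare = 10000 m^2, so 0.03854 hectare = 0.03854 * 10000 = 385.4 m^2. Sum: 636.16583 + 385.4 = 1021.5658 m^2. 1 acre = 4046.8564 m^2, so 1021.5658 m^2 = 1021.5658 / 4046.8564 = 0.25243441 acre ≈ 0.2524 acre (4 s.f.). Final answer: 0.2524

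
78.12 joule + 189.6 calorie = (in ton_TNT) 2.083e-07. Check: 78.12 joule = 78.12 J. 1 calorie = 4.184 J, so 189.6 calorie = 189.6 * 4.184 = 793.2864 J. Sum: 78.12 + 793.2864 = 871.4064 J. 1 ton_TNT = 4.184e+09 J, so 871.4064 J = 871.4064 / 4.184e+09 = 2.0827113e-07 ton_TNT ≈ 2.083e-07 ton_TNT (4 s.f.).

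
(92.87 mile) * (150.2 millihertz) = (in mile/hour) 5.022e+04. Check: 1 mile = 1609.344 m, so 92.87 mile = 92.87 * 1609.344 = 149459.78 m. 1 millihertz = 0.001 Hz, so 150.2 millihertz = 150.2 * 0.001 = 0.1502 Hz. Combine: 149459.78 m * 0.1502 Hz = 22448.859 m/s. 1 mile/hour = 0.44704 m/s, so 22448.859 m/s = 22448.859 / 0.44704 = 50216.666 mile/hour ≈ 5.022e+04 mile/hour (4 s.f.).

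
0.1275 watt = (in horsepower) 0.000171. Check: 0.1275 watt = 0.1275 W. 1 horsepower = 745.69987 W, so 0.1275 W = 0.1275 / 745.69987 = 0.00017098032 horsepower ≈ 0.000171 horsepower (4 s.f.).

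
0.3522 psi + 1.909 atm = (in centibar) 195.9. Check: 1 psi = 6894.7573 Pa, so 0.3522 psi = 0.3522 * 6894.7573 = 2428.3335 Pa. 1 atm = 101325 Pa, so 1.909 atm = 1.909 * 101325 = 193429.43 Pa. Sum: 2428.3335 + 193429.43 = 195857.76 Pa. 1 centibar = 1000 Pa, so 195857.76 Pa = 195857.76 / 1000 = 195.85776 centibar ≈ 195.9 centibar (4 s.f.).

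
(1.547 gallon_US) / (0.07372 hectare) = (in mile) 1 gallon_US = 0.0037854118 m^3, so 1.547 gallon_US = 1.547 * 0.0037854118 = 0.005856032 m^3. 1 hectare = 10000 m^2, so 0.07372 hectare = 0.07372 * 10000 = 737.2 m^2. Combine: 0.005856032 m^3 / 737.2 m^2 = 7.9436137e-06 m. 1 mile = 1609.344 m, so 7.9436137e-06 m = 7.9436137e-06 / 1609.344 = 4.9359327e-09 mile ≈ 4.936e-09 mile (4 s.f.). Final answer: 4.936e-09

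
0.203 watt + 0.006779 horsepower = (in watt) 5.258. Check: 0.203 watt = 0.203 W. 1 horsepower = 745.69987 W, so 0.006779 horsepower = 0.006779 * 745.69987 = 5.0550994 W. Sum: 0.203 + 5.0550994 = 5.2580994 W. 5.2580994 W = 5.2580994 watt ≈ 5.258 watt (4 s.f.).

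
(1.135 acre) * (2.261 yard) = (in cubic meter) 9496. Check: 1 acre = 4046.8564 m^2, so 1.135 acre = 1.135 * 4046.8564 = 4593.182 m^2. 1 yard = 0.9144 m, so 2.261 yard = 2.261 * 0.9144 = 2.0674584 m. Combine: 4593.182 m^2 * 2.0674584 m = 9496.2128 m^3. 9496.2128 m^3 = 9496.2128 cubic meter ≈ 9496 cubic meter (4 s.f.).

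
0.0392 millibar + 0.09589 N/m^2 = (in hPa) 1 millibar = 100 Pa, so 0.0392 millibar = 0.0392 * 100 = 3.92 Pa. 0.09589 N/m^2 = 0.09589 Pa. Sum: 3.92 + 0.09589 = 4.01589 Pa. 1 hPa = 100 Pa, so 4.01589 Pa = 4.01589 / 100 = 0.0401589 hPa ≈ 0.04016 hPa (4 s.f.). Final answer: 0.04016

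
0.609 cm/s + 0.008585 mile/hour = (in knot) 0.0193. Check: 1 cm/s = 0.01 m/s, so 0.609 cm/s = 0.609 * 0.01 = 0.00609 m/s. 1 mile/hour = 0.44704 m/s, so 0.008585 mile/hour = 0.008585 * 0.44704 = 0.0038378384 m/s. Sum: 0.00609 + 0.0038378384 = 0.0099278384 m/s. 1 knot = 0.51444444 m/s, so 0.0099278384 m/s = 0.0099278384 / 0.51444444 = 0.019298174 knot ≈ 0.0193 knot (4 s.f.).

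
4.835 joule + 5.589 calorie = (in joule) 4.835 joule = 4.835 J. 1 calorie = 4.184 J, so 5.589 calorie = 5.589 * 4.184 = 23.384376 J. Sum: 4.835 + 23.384376 = 28.219376 J. 28.219376 J = 28.219376 joule ≈ 28.22 joule (4 s.f.). Final answer: 28.22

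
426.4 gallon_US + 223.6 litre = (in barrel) 1 gallon_US = 0.0037854118 m^3, so 426.4 gallon_US = 426.4 * 0.0037854118 = 1.6140996 m^3. 1 litre = 0.001 m^3, so 223.6 litre = 223.6 * 0.001 = 0.2236 m^3. Sum: 1.6140996 + 0.2236 = 1.8376996 m^3. 1 barrel = 0.15898729 m^3, so 1.8376996 m^3 = 1.8376996 / 0.15898729 = 11.558783 barrel ≈ 11.56 barrel (4 s.f.). Final answer: 11.56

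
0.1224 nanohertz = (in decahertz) 1 nanohertz = 1e-09 Hz, so 0.1224 nanohertz = 0.1224 * 1e-09 = 1.224e-10 Hz. 1 decahertz = 10 Hz, so 1.224e-10 Hz = 1.224e-10 / 10 = 1.224e-11 decahertz. Final answer: 1.224e-11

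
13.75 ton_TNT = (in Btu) 5.453e+07. Check: 1 ton_TNT = 4.184e+09 J, so 13.75 ton_TNT = 13.75 * 4.184e+09 = 5.753e+10 J. 1 Btu = 1055.0559 J, so 5.753e+10 J = 5.753e+10 / 1055.0559 = 54527919 Btu ≈ 5.453e+07 Btu (4 s.f.).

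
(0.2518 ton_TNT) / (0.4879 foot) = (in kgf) 1 ton_TNT = 4.184e+09 J, so 0.2518 ton_TNT = 0.2518 * 4.184e+09 = 1.0535312e+09 J. 1 foot = 0.3048 m, so 0.4879 foot = 0.4879 * 0.3048 = 0.14871192 m. Combine: 1.0535312e+09 J / 0.14871192 m = 7.0843763e+09 N. 1 kgf = 9.80665 N, so 7.0843763e+09 N = 7.0843763e+09 / 9.80665 = 7.2240534e+08 kgf ≈ 7.224e+08 kgf (4 s.f.). Final answer: 7.224e+08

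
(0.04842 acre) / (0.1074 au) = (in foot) 1 acre = 4046.8564 m^2, so 0.04842 acre = 0.04842 * 4046.8564 = 195.94879 m^2. 1 au = 1.4959787e+11 m, so 0.1074 au = 0.1074 * 1.4959787e+11 = 1.6066811e+10 m. Combine: 195.94879 m^2 / 1.6066811e+10 m = 1.2195873e-08 m. 1 foot = 0.3048 m, so 1.2195873e-08 m = 1.2195873e-08 / 0.3048 = 4.0012706e-08 foot ≈ 4.001e-08 foot (4 s.f.). Final answer: 4.001e-08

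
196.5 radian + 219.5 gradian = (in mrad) 196.5 radian = 196.5 rad. 1 gradian = 0.015707963 rad, so 219.5 gradian = 219.5 * 0.015707963 = 3.4478979 rad. Sum: 196.5 + 3.4478979 = 199.9479 rad. 1 mrad = 0.001 rad, so 199.9479 rad = 199.9479 / 0.001 = 199947.9 mrad ≈ 1.999e+05 mrad (4 s.f.). Final answer: 1.999e+05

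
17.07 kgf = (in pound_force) 37.63. Check: 1 kgf = 9.80665 N, so 17.07 kgf = 17.07 * 9.80665 = 167.39952 N. 1 pound_force = 4.4482216 N, so 167.39952 N = 167.39952 / 4.4482216 = 37.632908 pound_force ≈ 37.63 pound_force (4 s.f.).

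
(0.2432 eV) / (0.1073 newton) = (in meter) 1 eV = 1.6021766e-19 J, so 0.2432 eV = 0.2432 * 1.6021766e-19 = 3.8964936e-20 J. 0.1073 newton = 0.1073 N. Combine: 3.8964936e-20 J / 0.1073 N = 3.6314013e-19 m. 3.6314013e-19 m = 3.6314013e-19 meter ≈ 3.631e-19 meter (4 s.f.). Final answer: 3.631e-19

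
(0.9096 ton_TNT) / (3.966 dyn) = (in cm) 1 ton_TNT = 4.184e+09 J, so 0.9096 ton_TNT = 0.9096 * 4.184e+09 = 3.8057664e+09 J. 1 dyn = 1e-05 N, so 3.966 dyn = 3.966 * 1e-05 = 3.966e-05 N. Combine: 3.8057664e+09 J / 3.966e-05 N = 9.5959818e+13 m. 1 cm = 0.01 m, so 9.5959818e+13 m = 9.5959818e+13 / 0.01 = 9.5959818e+15 cm ≈ 9.596e+15 cm (4 s.f.). Final answer: 9.596e+15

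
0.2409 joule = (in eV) 0.2409 joule = 0.2409 J. 1 eV = 1.6021766e-19 J, so 0.2409 J = 0.2409 / 1.6021766e-19 = 1.5035795e+18 eV ≈ 1.504e+18 eV (4 s.f.). Final answer: 1.504e+18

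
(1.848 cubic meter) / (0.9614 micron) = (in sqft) 1.848 cubic meter = 1.848 m^3. 1 micron = 1e-06 m, so 0.9614 micron = 0.9614 * 1e-06 = 9.614e-07 m. Combine: 1.848 m^3 / 9.614e-07 m = 1922196.8 m^2. 1 sqft = 0.09290304 m^2, so 1922196.8 m^2 = 1922196.8 / 0.09290304 = 20690354 sqft ≈ 2.069e+07 sqft (4 s.f.). Final answer: 2.069e+07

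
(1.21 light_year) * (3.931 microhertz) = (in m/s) 4.5e+10. Check: 1 light_year = 9.4607305e+15 m, so 1.21 light_year = 1.21 * 9.4607305e+15 = 1.1447484e+16 m. 1 microhertz = 1e-06 Hz, so 3.931 microhertz = 3.931 * 1e-06 = 3.931e-06 Hz. Combine: 1.1447484e+16 m * 3.931e-06 Hz = 4.5000059e+10 m/s. Result: 4.5000059e+10 m/s ≈ 4.5e+10 m/s (4 s.f.).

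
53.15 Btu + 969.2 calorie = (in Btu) 56.99. Check: 1 Btu = 1055.0559 J, so 53.15 Btu = 53.15 * 1055.0559 = 56076.219 J. 1 calorie = 4.184 J, so 969.2 calorie = 969.2 * 4.184 = 4055.1328 J. Sum: 56076.219 + 4055.1328 = 60131.351 J. 1 Btu = 1055.0559 J, so 60131.351 J = 60131.351 / 1055.0559 = 56.993524 Btu ≈ 56.99 Btu (4 s.f.).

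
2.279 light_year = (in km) 2.156e+13. Check: 1 light_year = 9.4607305e+15 m, so 2.279 light_year = 2.279 * 9.4607305e+15 = 2.1561005e+16 m. 1 km = 1000 m, so 2.1561005e+16 m = 2.1561005e+16 / 1000 = 2.1561005e+13 km ≈ 2.156e+13 km (4 s.f.).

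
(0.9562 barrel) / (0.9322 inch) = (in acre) 1 barrel = 0.15898729 m^3, so 0.9562 barrel = 0.9562 * 0.15898729 = 0.15202365 m^3. 1 inch = 0.0254 m, so 0.9322 inch = 0.9322 * 0.0254 = 0.02367788 m. Combine: 0.15202365 m^3 / 0.02367788 m = 6.4204925 m^2. 1 acre = 4046.8564 m^2, so 6.4204925 m^2 = 6.4204925 / 4046.8564 = 0.0015865383 acre ≈ 0.001587 acre (4 s.f.). Final answer: 0.001587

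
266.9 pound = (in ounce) 1 pound = 0.45359237 kg, so 266.9 pound = 266.9 * 0.45359237 = 121.0638 kg. 1 ounce = 0.028349523 kg, so 121.0638 kg = 121.0638 / 0.028349523 = 4270.4 ounce ≈ 4270 ounce (4 s.f.). Final answer: 4270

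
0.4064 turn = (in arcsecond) 1 turn = 6.2831853 rad, so 0.4064 turn = 0.4064 * 6.2831853 = 2.5534865 rad. 1 arcsecond = 4.8481368e-06 rad, so 2.5534865 rad = 2.5534865 / 4.8481368e-06 = 526694.4 arcsecond ≈ 5.267e+05 arcsecond (4 s.f.). Final answer: 5.267e+05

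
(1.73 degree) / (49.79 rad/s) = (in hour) 1.685e-07. Check: 1 degree = 0.017453293 rad, so 1.73 degree = 1.73 * 0.017453293 = 0.030194196 rad. 49.79 rad/s is already in rad/s. Combine: 0.030194196 rad / 49.79 rad/s = 0.00060643093 s. 1 hour = 3600 s, so 0.00060643093 s = 0.00060643093 / 3600 = 1.6845304e-07 hour ≈ 1.685e-07 hour (4 s.f.).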